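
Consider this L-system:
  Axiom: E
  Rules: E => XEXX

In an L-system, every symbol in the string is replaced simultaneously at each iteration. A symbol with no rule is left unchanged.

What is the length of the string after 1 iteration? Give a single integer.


Step 0: length = 1
Step 1: length = 4

Answer: 4


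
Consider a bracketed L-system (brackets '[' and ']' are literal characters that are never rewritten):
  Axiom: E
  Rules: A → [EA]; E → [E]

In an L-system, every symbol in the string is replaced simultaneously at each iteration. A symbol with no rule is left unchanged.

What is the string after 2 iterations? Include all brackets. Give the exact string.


Step 0: E
Step 1: [E]
Step 2: [[E]]

Answer: [[E]]


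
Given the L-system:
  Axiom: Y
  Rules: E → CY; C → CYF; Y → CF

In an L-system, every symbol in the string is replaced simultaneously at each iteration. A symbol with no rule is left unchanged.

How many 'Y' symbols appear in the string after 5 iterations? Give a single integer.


Answer: 3

Derivation:
Step 0: Y  (1 'Y')
Step 1: CF  (0 'Y')
Step 2: CYFF  (1 'Y')
Step 3: CYFCFFF  (1 'Y')
Step 4: CYFCFFCYFFFF  (2 'Y')
Step 5: CYFCFFCYFFFCYFCFFFFF  (3 'Y')


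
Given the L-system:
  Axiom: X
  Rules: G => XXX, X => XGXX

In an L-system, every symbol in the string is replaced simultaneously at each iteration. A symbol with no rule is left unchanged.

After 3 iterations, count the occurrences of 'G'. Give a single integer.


Answer: 12

Derivation:
Step 0: X  (0 'G')
Step 1: XGXX  (1 'G')
Step 2: XGXXXXXXGXXXGXX  (3 'G')
Step 3: XGXXXXXXGXXXGXXXGXXXGXXXGXXXGXXXXXXGXXXGXXXGXXXXXXGXXXGXX  (12 'G')


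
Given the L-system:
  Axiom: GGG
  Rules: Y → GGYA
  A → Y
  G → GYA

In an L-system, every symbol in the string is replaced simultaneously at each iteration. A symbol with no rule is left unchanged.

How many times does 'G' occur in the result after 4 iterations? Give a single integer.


Step 0: GGG  (3 'G')
Step 1: GYAGYAGYA  (3 'G')
Step 2: GYAGGYAYGYAGGYAYGYAGGYAY  (9 'G')
Step 3: GYAGGYAYGYAGYAGGYAYGGYAGYAGGYAYGYAGYAGGYAYGGYAGYAGGYAYGYAGYAGGYAYGGYA  (27 'G')
Step 4: GYAGGYAYGYAGYAGGYAYGGYAGYAGGYAYGYAGGYAYGYAGYAGGYAYGGYAGYAGYAGGYAYGYAGGYAYGYAGYAGGYAYGGYAGYAGGYAYGYAGGYAYGYAGYAGGYAYGGYAGYAGYAGGYAYGYAGGYAYGYAGYAGGYAYGGYAGYAGGYAYGYAGGYAYGYAGYAGGYAYGGYAGYAGYAGGYAY  (75 'G')

Answer: 75


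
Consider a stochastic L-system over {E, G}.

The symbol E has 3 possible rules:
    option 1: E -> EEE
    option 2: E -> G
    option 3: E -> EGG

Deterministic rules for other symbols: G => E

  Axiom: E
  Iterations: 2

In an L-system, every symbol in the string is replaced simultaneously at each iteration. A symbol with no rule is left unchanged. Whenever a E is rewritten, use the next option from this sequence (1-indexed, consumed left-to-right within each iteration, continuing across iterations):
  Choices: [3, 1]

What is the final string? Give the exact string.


Answer: EEEEE

Derivation:
Step 0: E
Step 1: EGG  (used choices [3])
Step 2: EEEEE  (used choices [1])


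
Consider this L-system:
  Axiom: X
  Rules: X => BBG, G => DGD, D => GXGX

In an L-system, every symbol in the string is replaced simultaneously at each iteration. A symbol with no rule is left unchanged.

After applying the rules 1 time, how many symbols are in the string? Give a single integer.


Answer: 3

Derivation:
Step 0: length = 1
Step 1: length = 3


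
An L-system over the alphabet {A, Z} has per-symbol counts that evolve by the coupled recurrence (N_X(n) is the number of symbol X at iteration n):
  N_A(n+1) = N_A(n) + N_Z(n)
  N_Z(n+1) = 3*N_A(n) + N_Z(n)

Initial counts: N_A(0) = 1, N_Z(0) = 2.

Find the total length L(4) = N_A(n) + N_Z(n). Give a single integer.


Answer: 164

Derivation:
Step 0: N_A=1, N_Z=2, L=3
Step 1: N_A=3, N_Z=5, L=8
Step 2: N_A=8, N_Z=14, L=22
Step 3: N_A=22, N_Z=38, L=60
Step 4: N_A=60, N_Z=104, L=164


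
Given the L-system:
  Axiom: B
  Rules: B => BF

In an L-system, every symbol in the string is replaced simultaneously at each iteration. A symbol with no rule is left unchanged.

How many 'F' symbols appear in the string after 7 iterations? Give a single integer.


Step 0: B  (0 'F')
Step 1: BF  (1 'F')
Step 2: BFF  (2 'F')
Step 3: BFFF  (3 'F')
Step 4: BFFFF  (4 'F')
Step 5: BFFFFF  (5 'F')
Step 6: BFFFFFF  (6 'F')
Step 7: BFFFFFFF  (7 'F')

Answer: 7


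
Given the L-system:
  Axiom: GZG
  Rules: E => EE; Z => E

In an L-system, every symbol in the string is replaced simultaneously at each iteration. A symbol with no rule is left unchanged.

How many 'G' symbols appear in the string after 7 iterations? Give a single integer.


Answer: 2

Derivation:
Step 0: GZG  (2 'G')
Step 1: GEG  (2 'G')
Step 2: GEEG  (2 'G')
Step 3: GEEEEG  (2 'G')
Step 4: GEEEEEEEEG  (2 'G')
Step 5: GEEEEEEEEEEEEEEEEG  (2 'G')
Step 6: GEEEEEEEEEEEEEEEEEEEEEEEEEEEEEEEEG  (2 'G')
Step 7: GEEEEEEEEEEEEEEEEEEEEEEEEEEEEEEEEEEEEEEEEEEEEEEEEEEEEEEEEEEEEEEEEG  (2 'G')


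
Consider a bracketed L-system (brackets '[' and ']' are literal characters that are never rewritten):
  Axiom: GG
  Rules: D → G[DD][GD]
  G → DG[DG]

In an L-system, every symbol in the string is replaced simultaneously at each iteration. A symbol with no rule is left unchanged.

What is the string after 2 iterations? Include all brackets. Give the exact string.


Step 0: GG
Step 1: DG[DG]DG[DG]
Step 2: G[DD][GD]DG[DG][G[DD][GD]DG[DG]]G[DD][GD]DG[DG][G[DD][GD]DG[DG]]

Answer: G[DD][GD]DG[DG][G[DD][GD]DG[DG]]G[DD][GD]DG[DG][G[DD][GD]DG[DG]]


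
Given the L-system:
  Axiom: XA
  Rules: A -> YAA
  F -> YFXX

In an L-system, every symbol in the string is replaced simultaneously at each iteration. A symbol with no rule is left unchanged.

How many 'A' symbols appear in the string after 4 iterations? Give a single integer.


Step 0: XA  (1 'A')
Step 1: XYAA  (2 'A')
Step 2: XYYAAYAA  (4 'A')
Step 3: XYYYAAYAAYYAAYAA  (8 'A')
Step 4: XYYYYAAYAAYYAAYAAYYYAAYAAYYAAYAA  (16 'A')

Answer: 16


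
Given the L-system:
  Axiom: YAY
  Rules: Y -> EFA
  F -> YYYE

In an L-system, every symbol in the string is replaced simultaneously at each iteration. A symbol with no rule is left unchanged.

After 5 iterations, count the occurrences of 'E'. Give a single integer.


Answer: 34

Derivation:
Step 0: YAY  (0 'E')
Step 1: EFAAEFA  (2 'E')
Step 2: EYYYEAAEYYYEA  (4 'E')
Step 3: EEFAEFAEFAEAAEEFAEFAEFAEA  (10 'E')
Step 4: EEYYYEAEYYYEAEYYYEAEAAEEYYYEAEYYYEAEYYYEAEA  (16 'E')
Step 5: EEEFAEFAEFAEAEEFAEFAEFAEAEEFAEFAEFAEAEAAEEEFAEFAEFAEAEEFAEFAEFAEAEEFAEFAEFAEAEA  (34 'E')


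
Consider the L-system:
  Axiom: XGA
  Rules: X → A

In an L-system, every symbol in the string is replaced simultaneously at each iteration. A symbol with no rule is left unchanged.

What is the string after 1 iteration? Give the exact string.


Answer: AGA

Derivation:
Step 0: XGA
Step 1: AGA


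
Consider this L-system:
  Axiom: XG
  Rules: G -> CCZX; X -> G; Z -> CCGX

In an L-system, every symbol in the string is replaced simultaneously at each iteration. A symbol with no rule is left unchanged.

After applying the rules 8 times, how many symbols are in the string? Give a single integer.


Answer: 263

Derivation:
Step 0: length = 2
Step 1: length = 5
Step 2: length = 11
Step 3: length = 20
Step 4: length = 35
Step 5: length = 59
Step 6: length = 98
Step 7: length = 161
Step 8: length = 263


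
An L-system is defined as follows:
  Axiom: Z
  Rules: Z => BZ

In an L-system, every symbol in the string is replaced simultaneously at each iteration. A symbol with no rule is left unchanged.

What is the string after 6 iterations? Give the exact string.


Step 0: Z
Step 1: BZ
Step 2: BBZ
Step 3: BBBZ
Step 4: BBBBZ
Step 5: BBBBBZ
Step 6: BBBBBBZ

Answer: BBBBBBZ


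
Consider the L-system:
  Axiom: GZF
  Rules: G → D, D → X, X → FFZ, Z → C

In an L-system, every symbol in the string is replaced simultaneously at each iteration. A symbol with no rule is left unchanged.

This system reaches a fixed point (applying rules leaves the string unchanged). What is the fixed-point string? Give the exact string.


Answer: FFCCF

Derivation:
Step 0: GZF
Step 1: DCF
Step 2: XCF
Step 3: FFZCF
Step 4: FFCCF
Step 5: FFCCF  (unchanged — fixed point at step 4)


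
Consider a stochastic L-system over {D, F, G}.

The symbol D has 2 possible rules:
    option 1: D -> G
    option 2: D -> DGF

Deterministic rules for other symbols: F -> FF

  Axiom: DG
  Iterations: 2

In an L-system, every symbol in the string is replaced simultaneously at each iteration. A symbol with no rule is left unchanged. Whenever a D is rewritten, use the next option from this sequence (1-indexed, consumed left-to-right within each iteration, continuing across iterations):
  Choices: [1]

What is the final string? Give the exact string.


Answer: GG

Derivation:
Step 0: DG
Step 1: GG  (used choices [1])
Step 2: GG  (used choices [])


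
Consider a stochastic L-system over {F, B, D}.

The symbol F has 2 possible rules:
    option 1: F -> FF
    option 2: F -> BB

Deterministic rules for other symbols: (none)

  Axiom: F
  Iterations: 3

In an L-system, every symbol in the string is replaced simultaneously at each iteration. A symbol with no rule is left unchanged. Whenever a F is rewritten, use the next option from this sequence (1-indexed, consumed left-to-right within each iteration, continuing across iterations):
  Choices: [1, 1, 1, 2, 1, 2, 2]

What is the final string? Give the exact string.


Answer: BBFFBBBB

Derivation:
Step 0: F
Step 1: FF  (used choices [1])
Step 2: FFFF  (used choices [1, 1])
Step 3: BBFFBBBB  (used choices [2, 1, 2, 2])


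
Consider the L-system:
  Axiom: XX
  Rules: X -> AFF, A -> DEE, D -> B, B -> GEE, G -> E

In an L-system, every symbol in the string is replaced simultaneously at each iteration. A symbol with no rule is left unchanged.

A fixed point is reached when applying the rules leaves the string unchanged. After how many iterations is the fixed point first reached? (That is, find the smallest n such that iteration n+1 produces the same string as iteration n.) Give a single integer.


Answer: 5

Derivation:
Step 0: XX
Step 1: AFFAFF
Step 2: DEEFFDEEFF
Step 3: BEEFFBEEFF
Step 4: GEEEEFFGEEEEFF
Step 5: EEEEEFFEEEEEFF
Step 6: EEEEEFFEEEEEFF  (unchanged — fixed point at step 5)


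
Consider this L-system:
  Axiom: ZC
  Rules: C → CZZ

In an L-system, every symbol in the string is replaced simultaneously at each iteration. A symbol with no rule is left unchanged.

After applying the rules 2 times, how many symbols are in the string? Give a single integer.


Step 0: length = 2
Step 1: length = 4
Step 2: length = 6

Answer: 6


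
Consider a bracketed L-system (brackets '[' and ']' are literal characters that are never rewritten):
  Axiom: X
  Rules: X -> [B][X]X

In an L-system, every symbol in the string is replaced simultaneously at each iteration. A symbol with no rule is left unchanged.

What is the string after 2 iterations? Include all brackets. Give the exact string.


Step 0: X
Step 1: [B][X]X
Step 2: [B][[B][X]X][B][X]X

Answer: [B][[B][X]X][B][X]X


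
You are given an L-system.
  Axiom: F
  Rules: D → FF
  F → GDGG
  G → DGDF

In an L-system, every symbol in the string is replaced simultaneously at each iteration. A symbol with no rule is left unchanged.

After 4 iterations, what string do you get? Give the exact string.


Answer: GDGGGDGGFFDGDFFFGDGGGDGGGDGGDGDFFFDGDFDGDFDGDFFFDGDFDGDFDGDFFFDGDFDGDFGDGGGDGGFFDGDFFFGDGGGDGGGDGGDGDFFFDGDFDGDFGDGGGDGGFFDGDFFFGDGGGDGGGDGGDGDFFFDGDFDGDF

Derivation:
Step 0: F
Step 1: GDGG
Step 2: DGDFFFDGDFDGDF
Step 3: FFDGDFFFGDGGGDGGGDGGFFDGDFFFGDGGFFDGDFFFGDGG
Step 4: GDGGGDGGFFDGDFFFGDGGGDGGGDGGDGDFFFDGDFDGDFDGDFFFDGDFDGDFDGDFFFDGDFDGDFGDGGGDGGFFDGDFFFGDGGGDGGGDGGDGDFFFDGDFDGDFGDGGGDGGFFDGDFFFGDGGGDGGGDGGDGDFFFDGDFDGDF


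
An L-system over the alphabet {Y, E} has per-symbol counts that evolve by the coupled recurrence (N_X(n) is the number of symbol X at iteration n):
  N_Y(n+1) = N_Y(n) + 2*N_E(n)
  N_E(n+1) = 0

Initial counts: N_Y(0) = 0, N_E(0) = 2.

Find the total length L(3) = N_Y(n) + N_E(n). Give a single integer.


Step 0: N_Y=0, N_E=2, L=2
Step 1: N_Y=4, N_E=0, L=4
Step 2: N_Y=4, N_E=0, L=4
Step 3: N_Y=4, N_E=0, L=4

Answer: 4


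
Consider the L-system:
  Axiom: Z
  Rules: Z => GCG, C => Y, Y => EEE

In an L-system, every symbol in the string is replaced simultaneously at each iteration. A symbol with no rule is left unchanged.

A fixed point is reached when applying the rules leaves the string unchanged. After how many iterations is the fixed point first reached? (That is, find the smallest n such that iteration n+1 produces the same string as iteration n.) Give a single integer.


Answer: 3

Derivation:
Step 0: Z
Step 1: GCG
Step 2: GYG
Step 3: GEEEG
Step 4: GEEEG  (unchanged — fixed point at step 3)


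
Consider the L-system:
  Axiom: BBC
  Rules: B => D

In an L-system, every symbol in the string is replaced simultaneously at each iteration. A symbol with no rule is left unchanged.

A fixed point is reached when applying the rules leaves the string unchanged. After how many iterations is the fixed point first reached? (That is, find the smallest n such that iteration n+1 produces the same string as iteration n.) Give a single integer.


Answer: 1

Derivation:
Step 0: BBC
Step 1: DDC
Step 2: DDC  (unchanged — fixed point at step 1)


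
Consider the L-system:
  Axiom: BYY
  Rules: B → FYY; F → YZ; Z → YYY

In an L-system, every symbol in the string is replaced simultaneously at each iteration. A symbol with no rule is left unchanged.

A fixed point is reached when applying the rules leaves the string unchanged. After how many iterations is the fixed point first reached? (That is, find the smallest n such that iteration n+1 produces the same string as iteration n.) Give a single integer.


Answer: 3

Derivation:
Step 0: BYY
Step 1: FYYYY
Step 2: YZYYYY
Step 3: YYYYYYYY
Step 4: YYYYYYYY  (unchanged — fixed point at step 3)


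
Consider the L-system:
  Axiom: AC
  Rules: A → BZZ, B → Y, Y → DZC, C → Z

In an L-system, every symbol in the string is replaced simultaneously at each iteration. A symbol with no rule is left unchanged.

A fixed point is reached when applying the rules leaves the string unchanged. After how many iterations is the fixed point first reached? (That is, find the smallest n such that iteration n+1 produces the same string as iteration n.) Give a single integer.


Step 0: AC
Step 1: BZZZ
Step 2: YZZZ
Step 3: DZCZZZ
Step 4: DZZZZZ
Step 5: DZZZZZ  (unchanged — fixed point at step 4)

Answer: 4


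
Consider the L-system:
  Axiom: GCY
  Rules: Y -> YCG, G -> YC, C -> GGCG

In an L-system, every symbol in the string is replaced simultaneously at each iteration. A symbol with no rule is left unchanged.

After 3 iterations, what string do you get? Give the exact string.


Answer: YCGGGCGYCYCYCGGCGYCYCGGGCGYCGGGCGYCYCGGCGYCYCGGGCGYCGGGCGYCYCYCGGCGYCYCGGGCG

Derivation:
Step 0: GCY
Step 1: YCGGCGYCG
Step 2: YCGGGCGYCYCGGCGYCYCGGGCGYC
Step 3: YCGGGCGYCYCYCGGCGYCYCGGGCGYCGGGCGYCYCGGCGYCYCGGGCGYCGGGCGYCYCYCGGCGYCYCGGGCG


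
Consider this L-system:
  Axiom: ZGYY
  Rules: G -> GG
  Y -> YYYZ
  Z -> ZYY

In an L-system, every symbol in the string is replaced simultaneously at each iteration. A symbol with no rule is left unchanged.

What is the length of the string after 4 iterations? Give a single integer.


Answer: 587

Derivation:
Step 0: length = 4
Step 1: length = 13
Step 2: length = 45
Step 3: length = 161
Step 4: length = 587


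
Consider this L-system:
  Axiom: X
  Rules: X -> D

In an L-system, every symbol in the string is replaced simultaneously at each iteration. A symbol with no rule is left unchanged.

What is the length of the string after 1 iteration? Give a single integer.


Step 0: length = 1
Step 1: length = 1

Answer: 1


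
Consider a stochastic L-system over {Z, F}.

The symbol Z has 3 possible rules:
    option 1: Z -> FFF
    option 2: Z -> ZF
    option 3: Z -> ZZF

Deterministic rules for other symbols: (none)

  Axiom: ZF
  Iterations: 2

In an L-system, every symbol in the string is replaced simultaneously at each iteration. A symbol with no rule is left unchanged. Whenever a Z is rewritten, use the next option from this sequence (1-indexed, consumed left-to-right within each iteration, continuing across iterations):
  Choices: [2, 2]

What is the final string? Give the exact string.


Answer: ZFFF

Derivation:
Step 0: ZF
Step 1: ZFF  (used choices [2])
Step 2: ZFFF  (used choices [2])


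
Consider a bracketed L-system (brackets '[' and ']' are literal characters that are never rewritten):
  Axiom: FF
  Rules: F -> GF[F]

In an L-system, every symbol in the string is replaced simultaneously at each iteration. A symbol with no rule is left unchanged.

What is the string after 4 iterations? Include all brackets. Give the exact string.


Step 0: FF
Step 1: GF[F]GF[F]
Step 2: GGF[F][GF[F]]GGF[F][GF[F]]
Step 3: GGGF[F][GF[F]][GGF[F][GF[F]]]GGGF[F][GF[F]][GGF[F][GF[F]]]
Step 4: GGGGF[F][GF[F]][GGF[F][GF[F]]][GGGF[F][GF[F]][GGF[F][GF[F]]]]GGGGF[F][GF[F]][GGF[F][GF[F]]][GGGF[F][GF[F]][GGF[F][GF[F]]]]

Answer: GGGGF[F][GF[F]][GGF[F][GF[F]]][GGGF[F][GF[F]][GGF[F][GF[F]]]]GGGGF[F][GF[F]][GGF[F][GF[F]]][GGGF[F][GF[F]][GGF[F][GF[F]]]]


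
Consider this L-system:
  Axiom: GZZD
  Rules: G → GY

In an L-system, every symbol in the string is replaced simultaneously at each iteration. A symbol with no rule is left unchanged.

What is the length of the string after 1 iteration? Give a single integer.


Answer: 5

Derivation:
Step 0: length = 4
Step 1: length = 5


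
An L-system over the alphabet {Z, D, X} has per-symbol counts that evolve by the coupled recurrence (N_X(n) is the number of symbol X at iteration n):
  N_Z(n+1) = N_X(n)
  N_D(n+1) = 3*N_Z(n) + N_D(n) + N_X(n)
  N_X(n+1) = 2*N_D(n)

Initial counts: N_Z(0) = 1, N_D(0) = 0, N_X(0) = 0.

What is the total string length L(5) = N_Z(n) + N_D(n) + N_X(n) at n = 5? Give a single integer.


Step 0: N_Z=1, N_D=0, N_X=0, L=1
Step 1: N_Z=0, N_D=3, N_X=0, L=3
Step 2: N_Z=0, N_D=3, N_X=6, L=9
Step 3: N_Z=6, N_D=9, N_X=6, L=21
Step 4: N_Z=6, N_D=33, N_X=18, L=57
Step 5: N_Z=18, N_D=69, N_X=66, L=153

Answer: 153


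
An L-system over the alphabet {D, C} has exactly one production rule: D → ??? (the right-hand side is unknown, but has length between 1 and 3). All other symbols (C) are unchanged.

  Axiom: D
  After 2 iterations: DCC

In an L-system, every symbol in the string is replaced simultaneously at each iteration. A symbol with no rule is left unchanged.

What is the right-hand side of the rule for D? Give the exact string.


Trying D → DC:
  Step 0: D
  Step 1: DC
  Step 2: DCC
Matches the given result.

Answer: DC


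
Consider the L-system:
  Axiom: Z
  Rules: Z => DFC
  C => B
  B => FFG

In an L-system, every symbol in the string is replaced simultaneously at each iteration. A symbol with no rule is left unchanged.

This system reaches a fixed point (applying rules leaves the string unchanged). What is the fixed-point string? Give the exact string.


Answer: DFFFG

Derivation:
Step 0: Z
Step 1: DFC
Step 2: DFB
Step 3: DFFFG
Step 4: DFFFG  (unchanged — fixed point at step 3)


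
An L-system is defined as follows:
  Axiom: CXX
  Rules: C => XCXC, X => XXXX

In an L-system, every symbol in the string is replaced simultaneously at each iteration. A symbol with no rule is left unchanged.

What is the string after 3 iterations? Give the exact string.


Step 0: CXX
Step 1: XCXCXXXXXXXX
Step 2: XXXXXCXCXXXXXCXCXXXXXXXXXXXXXXXXXXXXXXXXXXXXXXXX
Step 3: XXXXXXXXXXXXXXXXXXXXXCXCXXXXXCXCXXXXXXXXXXXXXXXXXXXXXCXCXXXXXCXCXXXXXXXXXXXXXXXXXXXXXXXXXXXXXXXXXXXXXXXXXXXXXXXXXXXXXXXXXXXXXXXXXXXXXXXXXXXXXXXXXXXXXXXXXXXXXXXXXXXXXXXXXXXXXXXXXXXXXXXXXXXXXXXX

Answer: XXXXXXXXXXXXXXXXXXXXXCXCXXXXXCXCXXXXXXXXXXXXXXXXXXXXXCXCXXXXXCXCXXXXXXXXXXXXXXXXXXXXXXXXXXXXXXXXXXXXXXXXXXXXXXXXXXXXXXXXXXXXXXXXXXXXXXXXXXXXXXXXXXXXXXXXXXXXXXXXXXXXXXXXXXXXXXXXXXXXXXXXXXXXXXXX


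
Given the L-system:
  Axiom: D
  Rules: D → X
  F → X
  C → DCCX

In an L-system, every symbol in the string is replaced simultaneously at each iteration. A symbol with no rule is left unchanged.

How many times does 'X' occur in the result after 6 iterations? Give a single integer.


Step 0: D  (0 'X')
Step 1: X  (1 'X')
Step 2: X  (1 'X')
Step 3: X  (1 'X')
Step 4: X  (1 'X')
Step 5: X  (1 'X')
Step 6: X  (1 'X')

Answer: 1


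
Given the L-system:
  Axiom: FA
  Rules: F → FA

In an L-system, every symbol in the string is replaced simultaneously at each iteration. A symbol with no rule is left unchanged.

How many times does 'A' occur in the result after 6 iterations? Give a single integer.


Answer: 7

Derivation:
Step 0: FA  (1 'A')
Step 1: FAA  (2 'A')
Step 2: FAAA  (3 'A')
Step 3: FAAAA  (4 'A')
Step 4: FAAAAA  (5 'A')
Step 5: FAAAAAA  (6 'A')
Step 6: FAAAAAAA  (7 'A')


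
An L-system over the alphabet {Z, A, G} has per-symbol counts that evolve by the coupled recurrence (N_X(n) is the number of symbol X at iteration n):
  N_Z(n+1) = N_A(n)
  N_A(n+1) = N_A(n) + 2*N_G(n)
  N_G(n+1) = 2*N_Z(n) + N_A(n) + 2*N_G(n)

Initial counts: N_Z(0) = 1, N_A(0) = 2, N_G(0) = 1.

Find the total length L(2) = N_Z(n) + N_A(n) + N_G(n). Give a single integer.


Step 0: N_Z=1, N_A=2, N_G=1, L=4
Step 1: N_Z=2, N_A=4, N_G=6, L=12
Step 2: N_Z=4, N_A=16, N_G=20, L=40

Answer: 40


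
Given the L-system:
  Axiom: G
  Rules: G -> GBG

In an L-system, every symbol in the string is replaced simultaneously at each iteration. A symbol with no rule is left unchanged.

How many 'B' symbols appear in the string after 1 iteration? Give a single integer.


Answer: 1

Derivation:
Step 0: G  (0 'B')
Step 1: GBG  (1 'B')


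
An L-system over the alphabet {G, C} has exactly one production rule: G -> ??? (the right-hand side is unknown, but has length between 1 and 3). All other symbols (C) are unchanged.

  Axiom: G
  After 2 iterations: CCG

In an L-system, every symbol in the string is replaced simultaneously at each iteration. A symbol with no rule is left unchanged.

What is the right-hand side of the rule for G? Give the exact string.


Answer: CG

Derivation:
Trying G -> CG:
  Step 0: G
  Step 1: CG
  Step 2: CCG
Matches the given result.


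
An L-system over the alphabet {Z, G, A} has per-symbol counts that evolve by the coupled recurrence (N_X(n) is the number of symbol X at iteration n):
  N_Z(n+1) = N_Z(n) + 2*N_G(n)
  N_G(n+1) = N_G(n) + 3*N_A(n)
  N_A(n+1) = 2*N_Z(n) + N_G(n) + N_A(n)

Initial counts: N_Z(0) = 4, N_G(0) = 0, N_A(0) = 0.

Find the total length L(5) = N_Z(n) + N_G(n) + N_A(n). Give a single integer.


Step 0: N_Z=4, N_G=0, N_A=0, L=4
Step 1: N_Z=4, N_G=0, N_A=8, L=12
Step 2: N_Z=4, N_G=24, N_A=16, L=44
Step 3: N_Z=52, N_G=72, N_A=48, L=172
Step 4: N_Z=196, N_G=216, N_A=224, L=636
Step 5: N_Z=628, N_G=888, N_A=832, L=2348

Answer: 2348


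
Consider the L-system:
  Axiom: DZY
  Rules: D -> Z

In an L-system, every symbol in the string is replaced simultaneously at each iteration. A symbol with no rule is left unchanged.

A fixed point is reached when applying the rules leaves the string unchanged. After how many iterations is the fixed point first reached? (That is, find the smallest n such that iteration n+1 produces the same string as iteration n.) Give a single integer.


Step 0: DZY
Step 1: ZZY
Step 2: ZZY  (unchanged — fixed point at step 1)

Answer: 1


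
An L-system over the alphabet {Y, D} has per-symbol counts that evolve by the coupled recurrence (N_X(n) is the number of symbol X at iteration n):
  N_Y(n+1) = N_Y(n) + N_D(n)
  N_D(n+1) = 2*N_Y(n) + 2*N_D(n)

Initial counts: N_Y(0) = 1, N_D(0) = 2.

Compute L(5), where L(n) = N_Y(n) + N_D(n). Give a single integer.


Answer: 729

Derivation:
Step 0: N_Y=1, N_D=2, L=3
Step 1: N_Y=3, N_D=6, L=9
Step 2: N_Y=9, N_D=18, L=27
Step 3: N_Y=27, N_D=54, L=81
Step 4: N_Y=81, N_D=162, L=243
Step 5: N_Y=243, N_D=486, L=729


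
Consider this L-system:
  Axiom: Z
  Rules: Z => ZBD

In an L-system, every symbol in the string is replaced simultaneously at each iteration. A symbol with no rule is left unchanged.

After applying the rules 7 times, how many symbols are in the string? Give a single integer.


Answer: 15

Derivation:
Step 0: length = 1
Step 1: length = 3
Step 2: length = 5
Step 3: length = 7
Step 4: length = 9
Step 5: length = 11
Step 6: length = 13
Step 7: length = 15


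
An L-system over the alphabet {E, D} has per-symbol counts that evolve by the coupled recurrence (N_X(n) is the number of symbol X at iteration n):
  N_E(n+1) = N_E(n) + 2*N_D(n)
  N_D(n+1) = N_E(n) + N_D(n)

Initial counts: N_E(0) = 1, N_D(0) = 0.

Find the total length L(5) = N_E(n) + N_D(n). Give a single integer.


Answer: 70

Derivation:
Step 0: N_E=1, N_D=0, L=1
Step 1: N_E=1, N_D=1, L=2
Step 2: N_E=3, N_D=2, L=5
Step 3: N_E=7, N_D=5, L=12
Step 4: N_E=17, N_D=12, L=29
Step 5: N_E=41, N_D=29, L=70


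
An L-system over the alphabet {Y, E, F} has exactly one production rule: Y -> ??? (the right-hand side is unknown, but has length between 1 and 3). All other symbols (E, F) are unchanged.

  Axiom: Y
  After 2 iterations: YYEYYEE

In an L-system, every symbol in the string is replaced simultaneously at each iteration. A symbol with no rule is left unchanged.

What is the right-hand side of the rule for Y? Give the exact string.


Answer: YYE

Derivation:
Trying Y -> YYE:
  Step 0: Y
  Step 1: YYE
  Step 2: YYEYYEE
Matches the given result.


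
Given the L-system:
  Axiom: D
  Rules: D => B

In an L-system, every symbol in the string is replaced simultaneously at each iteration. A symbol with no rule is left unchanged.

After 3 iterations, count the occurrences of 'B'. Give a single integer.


Step 0: D  (0 'B')
Step 1: B  (1 'B')
Step 2: B  (1 'B')
Step 3: B  (1 'B')

Answer: 1


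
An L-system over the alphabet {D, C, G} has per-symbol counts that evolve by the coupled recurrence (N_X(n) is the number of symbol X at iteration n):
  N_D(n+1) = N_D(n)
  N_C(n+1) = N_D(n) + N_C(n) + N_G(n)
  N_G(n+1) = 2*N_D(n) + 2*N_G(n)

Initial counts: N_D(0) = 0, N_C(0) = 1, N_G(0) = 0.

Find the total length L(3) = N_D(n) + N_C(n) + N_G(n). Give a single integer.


Step 0: N_D=0, N_C=1, N_G=0, L=1
Step 1: N_D=0, N_C=1, N_G=0, L=1
Step 2: N_D=0, N_C=1, N_G=0, L=1
Step 3: N_D=0, N_C=1, N_G=0, L=1

Answer: 1


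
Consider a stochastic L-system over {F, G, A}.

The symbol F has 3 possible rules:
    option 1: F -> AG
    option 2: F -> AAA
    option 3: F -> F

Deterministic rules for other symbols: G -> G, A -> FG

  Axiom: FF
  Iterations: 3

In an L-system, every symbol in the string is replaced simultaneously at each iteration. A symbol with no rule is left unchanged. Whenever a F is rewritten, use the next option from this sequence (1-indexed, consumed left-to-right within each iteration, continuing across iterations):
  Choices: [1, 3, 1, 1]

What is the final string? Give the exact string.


Step 0: FF
Step 1: AGF  (used choices [1, 3])
Step 2: FGGAG  (used choices [1])
Step 3: AGGGFGG  (used choices [1])

Answer: AGGGFGG


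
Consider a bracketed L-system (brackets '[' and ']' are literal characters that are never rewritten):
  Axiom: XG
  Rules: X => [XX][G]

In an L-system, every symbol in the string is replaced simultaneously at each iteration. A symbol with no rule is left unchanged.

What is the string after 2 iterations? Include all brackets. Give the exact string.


Step 0: XG
Step 1: [XX][G]G
Step 2: [[XX][G][XX][G]][G]G

Answer: [[XX][G][XX][G]][G]G


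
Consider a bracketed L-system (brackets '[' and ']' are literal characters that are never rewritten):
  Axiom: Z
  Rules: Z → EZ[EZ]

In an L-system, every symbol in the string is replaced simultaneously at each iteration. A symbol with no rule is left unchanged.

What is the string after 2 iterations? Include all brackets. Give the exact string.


Step 0: Z
Step 1: EZ[EZ]
Step 2: EEZ[EZ][EEZ[EZ]]

Answer: EEZ[EZ][EEZ[EZ]]


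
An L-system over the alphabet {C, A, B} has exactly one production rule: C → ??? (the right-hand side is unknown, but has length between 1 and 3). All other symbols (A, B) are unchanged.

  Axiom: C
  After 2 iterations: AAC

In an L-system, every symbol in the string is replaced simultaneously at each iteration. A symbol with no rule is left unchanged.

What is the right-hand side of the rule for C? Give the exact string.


Answer: AC

Derivation:
Trying C → AC:
  Step 0: C
  Step 1: AC
  Step 2: AAC
Matches the given result.


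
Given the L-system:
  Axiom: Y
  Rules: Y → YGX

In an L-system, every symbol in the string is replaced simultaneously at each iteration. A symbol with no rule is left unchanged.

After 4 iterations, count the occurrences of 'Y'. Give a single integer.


Answer: 1

Derivation:
Step 0: Y  (1 'Y')
Step 1: YGX  (1 'Y')
Step 2: YGXGX  (1 'Y')
Step 3: YGXGXGX  (1 'Y')
Step 4: YGXGXGXGX  (1 'Y')


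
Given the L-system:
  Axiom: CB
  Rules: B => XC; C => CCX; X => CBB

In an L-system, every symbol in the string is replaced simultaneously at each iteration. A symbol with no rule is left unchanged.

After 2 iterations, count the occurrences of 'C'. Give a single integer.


Answer: 8

Derivation:
Step 0: CB  (1 'C')
Step 1: CCXXC  (3 'C')
Step 2: CCXCCXCBBCBBCCX  (8 'C')


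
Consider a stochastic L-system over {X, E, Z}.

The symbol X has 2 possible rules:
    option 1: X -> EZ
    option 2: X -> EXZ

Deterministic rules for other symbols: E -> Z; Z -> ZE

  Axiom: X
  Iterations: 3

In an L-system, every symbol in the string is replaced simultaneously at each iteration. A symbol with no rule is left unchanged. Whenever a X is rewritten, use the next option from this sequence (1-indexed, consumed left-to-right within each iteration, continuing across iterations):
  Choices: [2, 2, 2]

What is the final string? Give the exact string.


Answer: ZEZEXZZEZEZ

Derivation:
Step 0: X
Step 1: EXZ  (used choices [2])
Step 2: ZEXZZE  (used choices [2])
Step 3: ZEZEXZZEZEZ  (used choices [2])


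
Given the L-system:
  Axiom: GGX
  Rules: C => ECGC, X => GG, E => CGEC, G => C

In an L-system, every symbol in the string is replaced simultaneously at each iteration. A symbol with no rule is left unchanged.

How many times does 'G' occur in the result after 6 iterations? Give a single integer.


Answer: 284

Derivation:
Step 0: length=3, 'G' count=2
Step 1: length=4, 'G' count=2
Step 2: length=10, 'G' count=2
Step 3: length=34, 'G' count=8
Step 4: length=112, 'G' count=26
Step 5: length=370, 'G' count=86
Step 6: length=1222, 'G' count=284
Final string: ECGCCCGECECGCCGECECGCCECGCECGCCGECECGCCECGCCGECECGCCECGCCGECECGCCECGCECGCECGCCCGECECGCCGECECGCCECGCECGCCCGECECGCCGECECGCCECGCECGCCGECECGCCECGCCGECECGCCECGCECGCECGCCCGECECGCCGECECGCCECGCECGCCCGECECGCCGECECGCCECGCECGCCGECECGCCECGCCGECECGCCECGCECGCCCGECECGCCGECECGCCECGCECGCCGECECGCCECGCECGCCCGECECGCCGECECGCCECGCECGCCGECECGCCECGCCGECECGCCECGCECGCECGCCCGECECGCCGECECGCCECGCECGCCCGECECGCCGECECGCCECGCECGCCGECECGCCECGCCGECECGCCECGCECGCCCGECECGCCGECECGCCECGCECGCCGECECGCCECGCECGCCCGECECGCCGECECGCCECGCECGCCGECECGCCECGCCGECECGCCECGCCGECECGCCECGCECGCECGCCCGECECGCCGECECGCCECGCECGCCCGECECGCCGECECGCCECGCECGCCGECECGCCECGCCGECECGCCECGCECGCECGCCCGECECGCCGECECGCCECGCECGCCCGECECGCCGECECGCCECGCECGCCGECECGCCECGCCGECECGCCECGCECGCCCGECECGCCGECECGCCECGCECGCCGECECGCCECGCECGCCCGECECGCCGECECGCCECGCECGCCGECECGCCECGCCGECECGCCECGCECGCECGCCCGECECGCCGECECGCCECGCECGCCCGECECGCCGECECGCCECGCECGCCGECECGCCECGCCGECECGCCECGCECGCCCGECECGCCGECECGCCECGCECGCCGECECGCCECGCCGECECGCCECGCECGCECGCCCGECECGCCGECECGCCECGCECGCCCGECECGCCGECECGCCECGCECGCCGECECGCCECGCCGECECGCCECGCECGCCCGECECGCCGECECGCCECGCECGCCGECECGCCECGCCGECECGCCECGCECGCECGCCCGECECGCCGECECGCCECGCECGCCCGECECGCCGECECGCCECGCECGCCGECECGCCECGCCGECECGCCECGCECGCCCGECECGCCGECECGCCECGCECGCCGECECGCCECGC


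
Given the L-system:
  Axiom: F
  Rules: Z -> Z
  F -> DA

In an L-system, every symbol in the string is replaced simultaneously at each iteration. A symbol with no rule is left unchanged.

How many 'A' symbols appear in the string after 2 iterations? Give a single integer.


Step 0: F  (0 'A')
Step 1: DA  (1 'A')
Step 2: DA  (1 'A')

Answer: 1


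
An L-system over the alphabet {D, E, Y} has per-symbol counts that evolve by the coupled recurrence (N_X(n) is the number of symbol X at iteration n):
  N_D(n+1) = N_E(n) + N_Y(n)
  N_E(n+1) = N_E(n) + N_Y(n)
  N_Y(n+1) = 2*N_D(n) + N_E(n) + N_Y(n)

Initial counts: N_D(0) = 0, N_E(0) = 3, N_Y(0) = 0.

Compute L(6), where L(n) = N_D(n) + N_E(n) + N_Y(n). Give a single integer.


Answer: 1344

Derivation:
Step 0: N_D=0, N_E=3, N_Y=0, L=3
Step 1: N_D=3, N_E=3, N_Y=3, L=9
Step 2: N_D=6, N_E=6, N_Y=12, L=24
Step 3: N_D=18, N_E=18, N_Y=30, L=66
Step 4: N_D=48, N_E=48, N_Y=84, L=180
Step 5: N_D=132, N_E=132, N_Y=228, L=492
Step 6: N_D=360, N_E=360, N_Y=624, L=1344


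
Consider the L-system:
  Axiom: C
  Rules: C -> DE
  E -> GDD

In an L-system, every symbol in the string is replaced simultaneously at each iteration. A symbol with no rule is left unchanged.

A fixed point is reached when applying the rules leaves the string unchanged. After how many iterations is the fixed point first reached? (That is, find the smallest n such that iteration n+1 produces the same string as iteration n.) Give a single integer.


Step 0: C
Step 1: DE
Step 2: DGDD
Step 3: DGDD  (unchanged — fixed point at step 2)

Answer: 2


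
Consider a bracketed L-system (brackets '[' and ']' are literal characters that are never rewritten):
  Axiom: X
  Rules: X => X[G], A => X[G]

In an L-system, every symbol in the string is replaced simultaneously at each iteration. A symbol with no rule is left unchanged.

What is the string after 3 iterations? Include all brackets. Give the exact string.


Step 0: X
Step 1: X[G]
Step 2: X[G][G]
Step 3: X[G][G][G]

Answer: X[G][G][G]


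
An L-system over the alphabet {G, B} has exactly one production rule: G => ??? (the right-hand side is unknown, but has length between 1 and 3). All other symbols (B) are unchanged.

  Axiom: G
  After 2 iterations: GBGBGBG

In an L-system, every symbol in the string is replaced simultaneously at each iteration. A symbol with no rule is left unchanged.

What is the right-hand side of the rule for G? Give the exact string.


Trying G => GBG:
  Step 0: G
  Step 1: GBG
  Step 2: GBGBGBG
Matches the given result.

Answer: GBG


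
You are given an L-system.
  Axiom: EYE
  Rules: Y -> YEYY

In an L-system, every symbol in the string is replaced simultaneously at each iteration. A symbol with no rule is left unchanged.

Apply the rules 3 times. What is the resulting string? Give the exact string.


Step 0: EYE
Step 1: EYEYYE
Step 2: EYEYYEYEYYYEYYE
Step 3: EYEYYEYEYYYEYYEYEYYEYEYYYEYYYEYYEYEYYYEYYE

Answer: EYEYYEYEYYYEYYEYEYYEYEYYYEYYYEYYEYEYYYEYYE


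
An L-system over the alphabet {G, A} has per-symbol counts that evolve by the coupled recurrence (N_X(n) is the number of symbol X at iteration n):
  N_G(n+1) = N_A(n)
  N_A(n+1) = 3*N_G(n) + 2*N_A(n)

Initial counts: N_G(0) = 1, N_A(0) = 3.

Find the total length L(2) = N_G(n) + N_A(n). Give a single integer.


Answer: 36

Derivation:
Step 0: N_G=1, N_A=3, L=4
Step 1: N_G=3, N_A=9, L=12
Step 2: N_G=9, N_A=27, L=36


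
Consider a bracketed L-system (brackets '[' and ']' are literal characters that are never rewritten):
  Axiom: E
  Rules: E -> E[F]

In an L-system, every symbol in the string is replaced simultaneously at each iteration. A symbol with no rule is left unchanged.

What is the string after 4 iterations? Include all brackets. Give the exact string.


Step 0: E
Step 1: E[F]
Step 2: E[F][F]
Step 3: E[F][F][F]
Step 4: E[F][F][F][F]

Answer: E[F][F][F][F]


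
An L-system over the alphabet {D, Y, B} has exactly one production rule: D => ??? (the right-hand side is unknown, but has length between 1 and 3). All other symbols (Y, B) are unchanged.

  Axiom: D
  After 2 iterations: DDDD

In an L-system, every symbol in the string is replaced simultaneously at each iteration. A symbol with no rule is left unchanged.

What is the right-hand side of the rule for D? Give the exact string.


Trying D => DD:
  Step 0: D
  Step 1: DD
  Step 2: DDDD
Matches the given result.

Answer: DD


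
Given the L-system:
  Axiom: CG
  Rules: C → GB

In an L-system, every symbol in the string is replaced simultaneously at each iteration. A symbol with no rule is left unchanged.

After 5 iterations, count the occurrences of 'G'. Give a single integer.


Step 0: CG  (1 'G')
Step 1: GBG  (2 'G')
Step 2: GBG  (2 'G')
Step 3: GBG  (2 'G')
Step 4: GBG  (2 'G')
Step 5: GBG  (2 'G')

Answer: 2


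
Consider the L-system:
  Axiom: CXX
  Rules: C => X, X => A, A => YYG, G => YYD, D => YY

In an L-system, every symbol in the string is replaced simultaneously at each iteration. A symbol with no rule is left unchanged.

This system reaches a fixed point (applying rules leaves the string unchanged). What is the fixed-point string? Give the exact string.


Step 0: CXX
Step 1: XAA
Step 2: AYYGYYG
Step 3: YYGYYYYDYYYYD
Step 4: YYYYDYYYYYYYYYYYY
Step 5: YYYYYYYYYYYYYYYYYY
Step 6: YYYYYYYYYYYYYYYYYY  (unchanged — fixed point at step 5)

Answer: YYYYYYYYYYYYYYYYYY


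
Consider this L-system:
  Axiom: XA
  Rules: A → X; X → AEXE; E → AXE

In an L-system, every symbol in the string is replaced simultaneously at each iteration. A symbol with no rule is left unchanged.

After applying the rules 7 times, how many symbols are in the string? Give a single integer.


Answer: 2701

Derivation:
Step 0: length = 2
Step 1: length = 5
Step 2: length = 15
Step 3: length = 42
Step 4: length = 119
Step 5: length = 337
Step 6: length = 954
Step 7: length = 2701


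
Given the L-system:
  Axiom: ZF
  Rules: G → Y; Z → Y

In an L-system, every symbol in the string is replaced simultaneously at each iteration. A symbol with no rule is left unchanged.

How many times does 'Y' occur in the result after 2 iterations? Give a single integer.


Answer: 1

Derivation:
Step 0: ZF  (0 'Y')
Step 1: YF  (1 'Y')
Step 2: YF  (1 'Y')


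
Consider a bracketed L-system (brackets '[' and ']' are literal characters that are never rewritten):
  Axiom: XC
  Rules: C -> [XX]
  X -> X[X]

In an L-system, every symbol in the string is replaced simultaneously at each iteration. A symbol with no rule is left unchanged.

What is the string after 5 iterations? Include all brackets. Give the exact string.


Step 0: XC
Step 1: X[X][XX]
Step 2: X[X][X[X]][X[X]X[X]]
Step 3: X[X][X[X]][X[X][X[X]]][X[X][X[X]]X[X][X[X]]]
Step 4: X[X][X[X]][X[X][X[X]]][X[X][X[X]][X[X][X[X]]]][X[X][X[X]][X[X][X[X]]]X[X][X[X]][X[X][X[X]]]]
Step 5: X[X][X[X]][X[X][X[X]]][X[X][X[X]][X[X][X[X]]]][X[X][X[X]][X[X][X[X]]][X[X][X[X]][X[X][X[X]]]]][X[X][X[X]][X[X][X[X]]][X[X][X[X]][X[X][X[X]]]]X[X][X[X]][X[X][X[X]]][X[X][X[X]][X[X][X[X]]]]]

Answer: X[X][X[X]][X[X][X[X]]][X[X][X[X]][X[X][X[X]]]][X[X][X[X]][X[X][X[X]]][X[X][X[X]][X[X][X[X]]]]][X[X][X[X]][X[X][X[X]]][X[X][X[X]][X[X][X[X]]]]X[X][X[X]][X[X][X[X]]][X[X][X[X]][X[X][X[X]]]]]


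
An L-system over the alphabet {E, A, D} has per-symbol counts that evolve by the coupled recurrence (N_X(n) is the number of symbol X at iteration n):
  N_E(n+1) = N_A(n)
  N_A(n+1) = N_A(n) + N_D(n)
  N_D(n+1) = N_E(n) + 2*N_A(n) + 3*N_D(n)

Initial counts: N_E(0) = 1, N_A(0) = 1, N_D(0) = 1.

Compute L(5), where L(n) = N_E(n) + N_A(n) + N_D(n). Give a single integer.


Step 0: N_E=1, N_A=1, N_D=1, L=3
Step 1: N_E=1, N_A=2, N_D=6, L=9
Step 2: N_E=2, N_A=8, N_D=23, L=33
Step 3: N_E=8, N_A=31, N_D=87, L=126
Step 4: N_E=31, N_A=118, N_D=331, L=480
Step 5: N_E=118, N_A=449, N_D=1260, L=1827

Answer: 1827


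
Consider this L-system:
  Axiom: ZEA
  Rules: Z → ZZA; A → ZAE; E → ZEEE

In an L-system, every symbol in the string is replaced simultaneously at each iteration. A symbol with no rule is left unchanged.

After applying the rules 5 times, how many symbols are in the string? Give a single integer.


Step 0: length = 3
Step 1: length = 10
Step 2: length = 34
Step 3: length = 116
Step 4: length = 396
Step 5: length = 1352

Answer: 1352
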